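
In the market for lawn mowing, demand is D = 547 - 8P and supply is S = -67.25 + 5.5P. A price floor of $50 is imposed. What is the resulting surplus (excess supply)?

Surplus = 60.75

Equilibrium price would be P* = 45.5, so the floor at 50 binds.
At P = 50: D = 147, S = 207.75.
Surplus = 207.75 − 147 = 60.75.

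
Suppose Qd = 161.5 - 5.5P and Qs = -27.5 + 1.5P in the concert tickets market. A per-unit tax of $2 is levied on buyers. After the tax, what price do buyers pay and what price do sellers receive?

Buyers pay 192/7, sellers receive 178/7

Pre-tax equilibrium: P* = 27, Q* = 13.
Tax on buyers shifts demand to Qd = 161.5 − 5.5(P + 2) = 150.5 - 5.5P.
150.5 - 5.5P = -27.5 + 1.5P gives seller price Ps = 178/7; buyers pay Pb = 178/7 + 2 = 192/7.
New quantity: Q = 161.5 − 5.5(192/7) = 149/14.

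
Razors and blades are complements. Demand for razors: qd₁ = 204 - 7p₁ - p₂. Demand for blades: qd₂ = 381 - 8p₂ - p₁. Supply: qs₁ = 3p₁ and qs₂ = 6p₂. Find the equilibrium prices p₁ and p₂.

p₁ = 2475/139, p₂ = 3606/139

Market 1: 204 - 7p₁ - p₂ = 3p₁ → 10p₁ + p₂ = 204.
Market 2: 14p₂ + p₁ = 381.
Eliminating p₂: 14×(1) − 1×(2) gives 139p₁ = 2475, so p₁ = 2475/139.
Back-substitute into (2): p₂ = (381 − 1×2475/139) / 14 = 3606/139.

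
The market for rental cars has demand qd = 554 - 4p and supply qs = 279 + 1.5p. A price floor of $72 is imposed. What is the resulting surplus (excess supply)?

Equilibrium price would be p* = 50, so the floor at 72 binds.
At p = 72: qd = 266, qs = 387.
Surplus = 387 − 266 = 121.

Surplus = 121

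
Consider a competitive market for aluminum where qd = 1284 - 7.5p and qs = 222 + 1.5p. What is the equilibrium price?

p* = 118

Set qd = qs: 1284 - 7.5p = 222 + 1.5p.
1062 = 9p, so p* = 118.
q* = 1284 − 7.5(118) = 399.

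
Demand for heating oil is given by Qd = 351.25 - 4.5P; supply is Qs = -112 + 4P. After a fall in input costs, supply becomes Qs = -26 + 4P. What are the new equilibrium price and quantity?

Original equilibrium: P* = 54.5, Q* = 106.
New equilibrium: 351.25 - 4.5P = -26 + 4P, so 377.25 = 8.5P and P' = 1509/34; Q' = 351.25 − 4.5(1509/34) = 2576/17.

P' = 1509/34, Q' = 2576/17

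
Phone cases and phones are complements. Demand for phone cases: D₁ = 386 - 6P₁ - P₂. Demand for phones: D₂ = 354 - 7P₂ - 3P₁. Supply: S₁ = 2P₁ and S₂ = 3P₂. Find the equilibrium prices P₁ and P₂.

Market 1: 386 - 6P₁ - P₂ = 2P₁ → 8P₁ + P₂ = 386.
Market 2: 10P₂ + 3P₁ = 354.
Eliminating P₂: 10×(1) − 1×(2) gives 77P₁ = 3506, so P₁ = 3506/77.
Back-substitute into (2): P₂ = (354 − 3×3506/77) / 10 = 1674/77.

P₁ = 3506/77, P₂ = 1674/77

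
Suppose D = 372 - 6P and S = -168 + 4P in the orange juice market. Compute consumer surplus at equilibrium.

Equilibrium: 372 - 6P = -168 + 4P gives P* = 54, Q* = 48.
Demand choke price (D = 0): P = 62.
CS = ½(62 − 54)(48) = 192.

Consumer surplus = 192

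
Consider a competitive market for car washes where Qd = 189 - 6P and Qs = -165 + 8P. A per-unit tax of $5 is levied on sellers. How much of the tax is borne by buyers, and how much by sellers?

Pre-tax equilibrium: P* = 177/7, Q* = 261/7.
Tax on sellers shifts supply to Qs = -165 + 8(P − 5) = -205 + 8P.
189 - 6P = -205 + 8P gives buyer price Pb = 197/7; sellers receive Ps = 197/7 − 5 = 162/7.
New quantity: Q = 189 − 6(197/7) = 141/7.
Buyer burden = 197/7 − 177/7 = 20/7; seller burden = 177/7 − 162/7 = 15/7.

Buyers bear 20/7, sellers bear 15/7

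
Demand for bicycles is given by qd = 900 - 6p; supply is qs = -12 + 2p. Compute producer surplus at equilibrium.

Producer surplus = 11664

Equilibrium: 900 - 6p = -12 + 2p gives p* = 114, q* = 216.
Supply starts at p = 6 (where qs = 0).
PS = ½(114 − 6)(216) = 11664.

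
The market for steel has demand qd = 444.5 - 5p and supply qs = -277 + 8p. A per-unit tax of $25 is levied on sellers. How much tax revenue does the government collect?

Pre-tax equilibrium: p* = 55.5, q* = 167.
Tax on sellers shifts supply to qs = -277 + 8(p − 25) = -477 + 8p.
444.5 - 5p = -477 + 8p gives buyer price pb = 1843/26; sellers receive ps = 1843/26 − 25 = 1193/26.
New quantity: q = 444.5 − 5(1843/26) = 1171/13.
Revenue = 25 × 1171/13 = 29275/13.

Tax revenue = 29275/13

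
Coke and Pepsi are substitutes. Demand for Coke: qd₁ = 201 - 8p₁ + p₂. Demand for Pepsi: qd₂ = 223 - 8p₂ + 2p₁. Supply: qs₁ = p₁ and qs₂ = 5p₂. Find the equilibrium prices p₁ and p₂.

Market 1: 201 - 8p₁ + p₂ = p₁ → 9p₁ - p₂ = 201.
Market 2: 13p₂ - 2p₁ = 223.
Eliminating p₂: 13×(1) + 1×(2) gives 115p₁ = 2836, so p₁ = 2836/115.
Back-substitute into (2): p₂ = (223 + 2×2836/115) / 13 = 2409/115.

p₁ = 2836/115, p₂ = 2409/115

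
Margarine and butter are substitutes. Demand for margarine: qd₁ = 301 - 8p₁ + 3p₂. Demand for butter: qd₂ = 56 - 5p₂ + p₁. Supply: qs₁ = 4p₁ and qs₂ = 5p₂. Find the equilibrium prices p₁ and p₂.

Market 1: 301 - 8p₁ + 3p₂ = 4p₁ → 12p₁ - 3p₂ = 301.
Market 2: 10p₂ - p₁ = 56.
Eliminating p₂: 10×(1) + 3×(2) gives 117p₁ = 3178, so p₁ = 3178/117.
Back-substitute into (2): p₂ = (56 + 1×3178/117) / 10 = 973/117.

p₁ = 3178/117, p₂ = 973/117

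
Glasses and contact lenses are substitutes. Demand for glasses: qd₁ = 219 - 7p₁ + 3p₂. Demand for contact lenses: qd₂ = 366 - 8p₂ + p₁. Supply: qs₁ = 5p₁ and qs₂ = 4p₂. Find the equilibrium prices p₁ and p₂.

p₁ = 1242/47, p₂ = 1537/47

Market 1: 219 - 7p₁ + 3p₂ = 5p₁ → 12p₁ - 3p₂ = 219.
Market 2: 12p₂ - p₁ = 366.
Eliminating p₂: 12×(1) + 3×(2) gives 141p₁ = 3726, so p₁ = 1242/47.
Back-substitute into (2): p₂ = (366 + 1×1242/47) / 12 = 1537/47.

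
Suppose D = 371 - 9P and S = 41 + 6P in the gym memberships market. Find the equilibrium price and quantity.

Set D = S: 371 - 9P = 41 + 6P.
330 = 15P, so P* = 22.
Q* = 371 − 9(22) = 173.

P* = 22, Q* = 173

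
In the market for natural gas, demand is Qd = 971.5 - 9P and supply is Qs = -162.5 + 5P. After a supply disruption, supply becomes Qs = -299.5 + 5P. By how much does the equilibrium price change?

ΔP = 137/14

Original equilibrium: P* = 81, Q* = 242.5.
New equilibrium: 971.5 - 9P = -299.5 + 5P, so 1271 = 14P and P' = 1271/14; Q' = 971.5 − 9(1271/14) = 1081/7.
Change in price: 1271/14 − 81 = 137/14.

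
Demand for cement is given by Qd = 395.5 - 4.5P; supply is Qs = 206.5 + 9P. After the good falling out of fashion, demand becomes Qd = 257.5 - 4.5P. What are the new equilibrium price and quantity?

Original equilibrium: P* = 14, Q* = 332.5.
New equilibrium: 257.5 - 4.5P = 206.5 + 9P, so 51 = 13.5P and P' = 34/9; Q' = 257.5 − 4.5(34/9) = 240.5.

P' = 34/9, Q' = 240.5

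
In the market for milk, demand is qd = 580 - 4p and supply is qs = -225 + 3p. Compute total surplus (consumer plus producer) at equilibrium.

Equilibrium: 580 - 4p = -225 + 3p gives p* = 115, q* = 120.
Demand choke price: p = 145; supply starts at p = 75.
CS = ½(145 − 115)(120) = 1800; PS = ½(115 − 75)(120) = 2400.

Total surplus = 4200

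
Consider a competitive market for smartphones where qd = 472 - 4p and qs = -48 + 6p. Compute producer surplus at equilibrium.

Producer surplus = 5808

Equilibrium: 472 - 4p = -48 + 6p gives p* = 52, q* = 264.
Supply starts at p = 8 (where qs = 0).
PS = ½(52 − 8)(264) = 5808.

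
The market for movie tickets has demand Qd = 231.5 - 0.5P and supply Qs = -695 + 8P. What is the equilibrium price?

Set Qd = Qs: 231.5 - 0.5P = -695 + 8P.
926.5 = 8.5P, so P* = 109.
Q* = 231.5 − 0.5(109) = 177.

P* = 109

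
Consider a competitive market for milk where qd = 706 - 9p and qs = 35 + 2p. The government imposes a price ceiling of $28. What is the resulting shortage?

Shortage = 363

Equilibrium price would be p* = 61, so the ceiling at 28 binds.
At p = 28: qd = 706 − 9(28) = 454, qs = 35 + 2(28) = 91.
Shortage = 454 − 91 = 363.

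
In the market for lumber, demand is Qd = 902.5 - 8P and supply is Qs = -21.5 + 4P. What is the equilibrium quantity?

Set Qd = Qs: 902.5 - 8P = -21.5 + 4P.
924 = 12P, so P* = 77.
Q* = 902.5 − 8(77) = 286.5.

Q* = 286.5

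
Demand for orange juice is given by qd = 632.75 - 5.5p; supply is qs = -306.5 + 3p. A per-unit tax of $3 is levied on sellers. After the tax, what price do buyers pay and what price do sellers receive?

Pre-tax equilibrium: p* = 110.5, q* = 25.
Tax on sellers shifts supply to qs = -306.5 + 3(p − 3) = -315.5 + 3p.
632.75 - 5.5p = -315.5 + 3p gives buyer price pb = 3793/34; sellers receive ps = 3793/34 − 3 = 3691/34.
New quantity: q = 632.75 − 5.5(3793/34) = 326/17.

Buyers pay 3793/34, sellers receive 3691/34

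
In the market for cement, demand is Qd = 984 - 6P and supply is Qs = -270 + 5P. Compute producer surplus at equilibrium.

Equilibrium: 984 - 6P = -270 + 5P gives P* = 114, Q* = 300.
Supply starts at P = 54 (where Qs = 0).
PS = ½(114 − 54)(300) = 9000.

Producer surplus = 9000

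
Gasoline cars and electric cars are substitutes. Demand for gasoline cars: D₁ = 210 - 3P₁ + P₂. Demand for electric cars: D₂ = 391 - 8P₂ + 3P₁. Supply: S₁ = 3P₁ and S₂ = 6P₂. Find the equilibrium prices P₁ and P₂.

P₁ = 3331/81, P₂ = 992/27

Market 1: 210 - 3P₁ + P₂ = 3P₁ → 6P₁ - P₂ = 210.
Market 2: 14P₂ - 3P₁ = 391.
Eliminating P₂: 14×(1) + 1×(2) gives 81P₁ = 3331, so P₁ = 3331/81.
Back-substitute into (2): P₂ = (391 + 3×3331/81) / 14 = 992/27.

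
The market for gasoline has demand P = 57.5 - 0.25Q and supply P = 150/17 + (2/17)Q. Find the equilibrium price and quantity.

P* = 24.4, Q* = 132.4

Set the two price expressions equal: 57.5 - 0.25Q = 150/17 + (2/17)Q.
1655/34 = (25/68)Q, so Q* = 132.4.
P* = 57.5 − (0.25)(132.4) = 24.4.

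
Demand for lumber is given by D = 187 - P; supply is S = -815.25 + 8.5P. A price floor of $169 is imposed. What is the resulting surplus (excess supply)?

Equilibrium price would be P* = 105.5, so the floor at 169 binds.
At P = 169: D = 18, S = 621.25.
Surplus = 621.25 − 18 = 603.25.

Surplus = 603.25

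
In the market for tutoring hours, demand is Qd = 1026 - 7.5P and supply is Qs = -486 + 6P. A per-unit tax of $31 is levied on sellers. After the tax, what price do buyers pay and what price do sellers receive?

Buyers pay 1132/9, sellers receive 853/9

Pre-tax equilibrium: P* = 112, Q* = 186.
Tax on sellers shifts supply to Qs = -486 + 6(P − 31) = -672 + 6P.
1026 - 7.5P = -672 + 6P gives buyer price Pb = 1132/9; sellers receive Ps = 1132/9 − 31 = 853/9.
New quantity: Q = 1026 − 7.5(1132/9) = 248/3.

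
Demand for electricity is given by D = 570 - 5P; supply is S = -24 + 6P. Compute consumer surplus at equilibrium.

Equilibrium: 570 - 5P = -24 + 6P gives P* = 54, Q* = 300.
Demand choke price (D = 0): P = 114.
CS = ½(114 − 54)(300) = 9000.

Consumer surplus = 9000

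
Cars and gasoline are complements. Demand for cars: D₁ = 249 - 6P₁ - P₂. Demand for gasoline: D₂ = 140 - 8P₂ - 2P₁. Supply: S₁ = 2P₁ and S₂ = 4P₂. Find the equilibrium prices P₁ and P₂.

P₁ = 1424/47, P₂ = 311/47

Market 1: 249 - 6P₁ - P₂ = 2P₁ → 8P₁ + P₂ = 249.
Market 2: 12P₂ + 2P₁ = 140.
Eliminating P₂: 12×(1) − 1×(2) gives 94P₁ = 2848, so P₁ = 1424/47.
Back-substitute into (2): P₂ = (140 − 2×1424/47) / 12 = 311/47.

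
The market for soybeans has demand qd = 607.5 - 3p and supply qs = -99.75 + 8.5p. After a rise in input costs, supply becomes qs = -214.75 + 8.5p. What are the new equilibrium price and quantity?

Original equilibrium: p* = 61.5, q* = 423.
New equilibrium: 607.5 - 3p = -214.75 + 8.5p, so 822.25 = 11.5p and p' = 71.5; q' = 607.5 − 3(71.5) = 393.

p' = 71.5, q' = 393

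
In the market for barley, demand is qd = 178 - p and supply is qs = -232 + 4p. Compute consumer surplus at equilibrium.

Consumer surplus = 4608

Equilibrium: 178 - p = -232 + 4p gives p* = 82, q* = 96.
Demand choke price (qd = 0): p = 178.
CS = ½(178 − 82)(96) = 4608.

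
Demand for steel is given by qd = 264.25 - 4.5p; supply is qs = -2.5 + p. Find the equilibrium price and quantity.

Set qd = qs: 264.25 - 4.5p = -2.5 + p.
266.75 = 5.5p, so p* = 48.5.
q* = 264.25 − 4.5(48.5) = 46.

p* = 48.5, q* = 46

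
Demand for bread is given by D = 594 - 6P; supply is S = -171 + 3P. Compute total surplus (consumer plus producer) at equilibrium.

Total surplus = 1764

Equilibrium: 594 - 6P = -171 + 3P gives P* = 85, Q* = 84.
Demand choke price: P = 99; supply starts at P = 57.
CS = ½(99 − 85)(84) = 588; PS = ½(85 − 57)(84) = 1176.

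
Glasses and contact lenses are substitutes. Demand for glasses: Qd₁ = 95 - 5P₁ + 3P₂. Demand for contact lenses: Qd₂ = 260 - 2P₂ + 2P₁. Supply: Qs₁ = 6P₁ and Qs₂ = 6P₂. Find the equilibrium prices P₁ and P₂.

P₁ = 770/41, P₂ = 1525/41

Market 1: 95 - 5P₁ + 3P₂ = 6P₁ → 11P₁ - 3P₂ = 95.
Market 2: 8P₂ - 2P₁ = 260.
Eliminating P₂: 8×(1) + 3×(2) gives 82P₁ = 1540, so P₁ = 770/41.
Back-substitute into (2): P₂ = (260 + 2×770/41) / 8 = 1525/41.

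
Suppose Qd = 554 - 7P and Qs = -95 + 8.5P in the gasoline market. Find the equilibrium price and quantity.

Set Qd = Qs: 554 - 7P = -95 + 8.5P.
649 = 15.5P, so P* = 1298/31.
Q* = 554 − 7(1298/31) = 8088/31.

P* = 1298/31, Q* = 8088/31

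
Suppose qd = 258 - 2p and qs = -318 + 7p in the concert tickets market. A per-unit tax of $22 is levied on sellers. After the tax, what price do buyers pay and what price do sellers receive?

Buyers pay 730/9, sellers receive 532/9

Pre-tax equilibrium: p* = 64, q* = 130.
Tax on sellers shifts supply to qs = -318 + 7(p − 22) = -472 + 7p.
258 - 2p = -472 + 7p gives buyer price pb = 730/9; sellers receive ps = 730/9 − 22 = 532/9.
New quantity: q = 258 − 2(730/9) = 862/9.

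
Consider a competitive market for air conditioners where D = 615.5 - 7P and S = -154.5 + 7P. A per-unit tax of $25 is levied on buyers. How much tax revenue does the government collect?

Tax revenue = 3575

Pre-tax equilibrium: P* = 55, Q* = 230.5.
Tax on buyers shifts demand to D = 615.5 − 7(P + 25) = 440.5 - 7P.
440.5 - 7P = -154.5 + 7P gives seller price Ps = 42.5; buyers pay Pb = 42.5 + 25 = 67.5.
New quantity: Q = 615.5 − 7(67.5) = 143.
Revenue = 25 × 143 = 3575.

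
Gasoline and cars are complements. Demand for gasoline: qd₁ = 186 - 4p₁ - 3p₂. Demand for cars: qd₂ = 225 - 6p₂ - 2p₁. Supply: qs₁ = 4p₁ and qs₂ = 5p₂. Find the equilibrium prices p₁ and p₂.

Market 1: 186 - 4p₁ - 3p₂ = 4p₁ → 8p₁ + 3p₂ = 186.
Market 2: 11p₂ + 2p₁ = 225.
Eliminating p₂: 11×(1) − 3×(2) gives 82p₁ = 1371, so p₁ = 1371/82.
Back-substitute into (2): p₂ = (225 − 2×1371/82) / 11 = 714/41.

p₁ = 1371/82, p₂ = 714/41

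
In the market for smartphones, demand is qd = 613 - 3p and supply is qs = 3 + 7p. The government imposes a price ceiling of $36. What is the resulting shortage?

Equilibrium price would be p* = 61, so the ceiling at 36 binds.
At p = 36: qd = 613 − 3(36) = 505, qs = 3 + 7(36) = 255.
Shortage = 505 − 255 = 250.

Shortage = 250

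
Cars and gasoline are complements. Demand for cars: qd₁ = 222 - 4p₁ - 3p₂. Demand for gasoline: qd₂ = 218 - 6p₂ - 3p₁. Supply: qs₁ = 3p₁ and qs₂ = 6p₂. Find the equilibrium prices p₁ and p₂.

p₁ = 26.8, p₂ = 172/15

Market 1: 222 - 4p₁ - 3p₂ = 3p₁ → 7p₁ + 3p₂ = 222.
Market 2: 12p₂ + 3p₁ = 218.
Eliminating p₂: 12×(1) − 3×(2) gives 75p₁ = 2010, so p₁ = 26.8.
Back-substitute into (2): p₂ = (218 − 3×26.8) / 12 = 172/15.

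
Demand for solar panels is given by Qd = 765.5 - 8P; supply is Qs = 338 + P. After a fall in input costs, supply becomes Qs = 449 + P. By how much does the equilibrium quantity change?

Original equilibrium: P* = 47.5, Q* = 385.5.
New equilibrium: 765.5 - 8P = 449 + P, so 316.5 = 9P and P' = 211/6; Q' = 765.5 − 8(211/6) = 2905/6.
Change in quantity: 2905/6 − 385.5 = 296/3.

ΔQ = 296/3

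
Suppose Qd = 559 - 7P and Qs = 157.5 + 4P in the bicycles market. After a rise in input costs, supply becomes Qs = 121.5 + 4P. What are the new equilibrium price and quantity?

P' = 875/22, Q' = 6173/22

Original equilibrium: P* = 36.5, Q* = 303.5.
New equilibrium: 559 - 7P = 121.5 + 4P, so 437.5 = 11P and P' = 875/22; Q' = 559 − 7(875/22) = 6173/22.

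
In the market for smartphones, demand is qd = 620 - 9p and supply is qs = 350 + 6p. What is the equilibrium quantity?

q* = 458

Set qd = qs: 620 - 9p = 350 + 6p.
270 = 15p, so p* = 18.
q* = 620 − 9(18) = 458.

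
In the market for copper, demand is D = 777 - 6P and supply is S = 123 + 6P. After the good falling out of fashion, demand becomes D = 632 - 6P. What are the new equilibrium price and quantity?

Original equilibrium: P* = 54.5, Q* = 450.
New equilibrium: 632 - 6P = 123 + 6P, so 509 = 12P and P' = 509/12; Q' = 632 − 6(509/12) = 377.5.

P' = 509/12, Q' = 377.5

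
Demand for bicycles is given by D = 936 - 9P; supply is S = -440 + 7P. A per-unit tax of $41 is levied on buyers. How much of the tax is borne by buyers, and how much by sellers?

Pre-tax equilibrium: P* = 86, Q* = 162.
Tax on buyers shifts demand to D = 936 − 9(P + 41) = 567 - 9P.
567 - 9P = -440 + 7P gives seller price Ps = 62.9375; buyers pay Pb = 62.9375 + 41 = 103.9375.
New quantity: Q = 936 − 9(103.9375) = 0.5625.
Buyer burden = 103.9375 − 86 = 17.9375; seller burden = 86 − 62.9375 = 23.0625.

Buyers bear $17.9375, sellers bear $23.0625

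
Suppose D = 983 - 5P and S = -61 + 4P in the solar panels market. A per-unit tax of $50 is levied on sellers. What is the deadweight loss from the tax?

Pre-tax equilibrium: P* = 116, Q* = 403.
Tax on sellers shifts supply to S = -61 + 4(P − 50) = -261 + 4P.
983 - 5P = -261 + 4P gives buyer price Pb = 1244/9; sellers receive Ps = 1244/9 − 50 = 794/9.
New quantity: Q = 983 − 5(1244/9) = 2627/9.
DWL = ½ × 50 × (403 − 2627/9) = 25000/9.

Deadweight loss = 25000/9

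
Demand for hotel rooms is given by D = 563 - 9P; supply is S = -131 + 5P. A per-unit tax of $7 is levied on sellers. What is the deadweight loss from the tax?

Pre-tax equilibrium: P* = 347/7, Q* = 818/7.
Tax on sellers shifts supply to S = -131 + 5(P − 7) = -166 + 5P.
563 - 9P = -166 + 5P gives buyer price Pb = 729/14; sellers receive Ps = 729/14 − 7 = 631/14.
New quantity: Q = 563 − 9(729/14) = 1321/14.
DWL = ½ × 7 × (818/7 − 1321/14) = 78.75.

Deadweight loss = 78.75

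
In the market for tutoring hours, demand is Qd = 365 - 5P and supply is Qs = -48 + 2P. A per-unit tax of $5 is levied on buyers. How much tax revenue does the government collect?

Tax revenue = 2200/7

Pre-tax equilibrium: P* = 59, Q* = 70.
Tax on buyers shifts demand to Qd = 365 − 5(P + 5) = 340 - 5P.
340 - 5P = -48 + 2P gives seller price Ps = 388/7; buyers pay Pb = 388/7 + 5 = 423/7.
New quantity: Q = 365 − 5(423/7) = 440/7.
Revenue = 5 × 440/7 = 2200/7.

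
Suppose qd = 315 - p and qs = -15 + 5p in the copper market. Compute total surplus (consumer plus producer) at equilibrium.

Equilibrium: 315 - p = -15 + 5p gives p* = 55, q* = 260.
Demand choke price: p = 315; supply starts at p = 3.
CS = ½(315 − 55)(260) = 33800; PS = ½(55 − 3)(260) = 6760.

Total surplus = 40560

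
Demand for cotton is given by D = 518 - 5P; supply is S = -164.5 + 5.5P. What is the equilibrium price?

Set D = S: 518 - 5P = -164.5 + 5.5P.
682.5 = 10.5P, so P* = 65.
Q* = 518 − 5(65) = 193.

P* = 65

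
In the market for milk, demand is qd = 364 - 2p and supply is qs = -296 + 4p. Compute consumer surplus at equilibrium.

Equilibrium: 364 - 2p = -296 + 4p gives p* = 110, q* = 144.
Demand choke price (qd = 0): p = 182.
CS = ½(182 − 110)(144) = 5184.

Consumer surplus = 5184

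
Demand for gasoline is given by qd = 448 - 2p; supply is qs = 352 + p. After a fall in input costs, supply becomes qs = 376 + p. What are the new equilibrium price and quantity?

p' = 24, q' = 400

Original equilibrium: p* = 32, q* = 384.
New equilibrium: 448 - 2p = 376 + p, so 72 = 3p and p' = 24; q' = 448 − 2(24) = 400.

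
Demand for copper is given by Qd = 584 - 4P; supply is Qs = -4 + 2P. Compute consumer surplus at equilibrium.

Equilibrium: 584 - 4P = -4 + 2P gives P* = 98, Q* = 192.
Demand choke price (Qd = 0): P = 146.
CS = ½(146 − 98)(192) = 4608.

Consumer surplus = 4608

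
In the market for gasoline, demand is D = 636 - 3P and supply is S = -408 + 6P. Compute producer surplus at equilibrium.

Equilibrium: 636 - 3P = -408 + 6P gives P* = 116, Q* = 288.
Supply starts at P = 68 (where S = 0).
PS = ½(116 − 68)(288) = 6912.

Producer surplus = 6912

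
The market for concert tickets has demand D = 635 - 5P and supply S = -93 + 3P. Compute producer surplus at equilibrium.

Equilibrium: 635 - 5P = -93 + 3P gives P* = 91, Q* = 180.
Supply starts at P = 31 (where S = 0).
PS = ½(91 − 31)(180) = 5400.

Producer surplus = 5400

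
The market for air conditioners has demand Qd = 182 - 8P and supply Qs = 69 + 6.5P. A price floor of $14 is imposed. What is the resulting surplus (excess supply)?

Equilibrium price would be P* = 226/29, so the floor at 14 binds.
At P = 14: Qd = 70, Qs = 160.
Surplus = 160 − 70 = 90.

Surplus = 90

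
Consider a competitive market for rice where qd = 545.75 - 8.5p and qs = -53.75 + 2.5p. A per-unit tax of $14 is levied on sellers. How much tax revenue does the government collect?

Pre-tax equilibrium: p* = 54.5, q* = 82.5.
Tax on sellers shifts supply to qs = -53.75 + 2.5(p − 14) = -88.75 + 2.5p.
545.75 - 8.5p = -88.75 + 2.5p gives buyer price pb = 1269/22; sellers receive ps = 1269/22 − 14 = 961/22.
New quantity: q = 545.75 − 8.5(1269/22) = 610/11.
Revenue = 14 × 610/11 = 8540/11.

Tax revenue = 8540/11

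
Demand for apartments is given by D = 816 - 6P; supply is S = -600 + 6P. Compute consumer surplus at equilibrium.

Equilibrium: 816 - 6P = -600 + 6P gives P* = 118, Q* = 108.
Demand choke price (D = 0): P = 136.
CS = ½(136 − 118)(108) = 972.

Consumer surplus = 972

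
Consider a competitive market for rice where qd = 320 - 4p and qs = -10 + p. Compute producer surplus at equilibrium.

Equilibrium: 320 - 4p = -10 + p gives p* = 66, q* = 56.
Supply starts at p = 10 (where qs = 0).
PS = ½(66 − 10)(56) = 1568.

Producer surplus = 1568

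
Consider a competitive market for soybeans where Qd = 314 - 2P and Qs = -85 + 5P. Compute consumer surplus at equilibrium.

Equilibrium: 314 - 2P = -85 + 5P gives P* = 57, Q* = 200.
Demand choke price (Qd = 0): P = 157.
CS = ½(157 − 57)(200) = 10000.

Consumer surplus = 10000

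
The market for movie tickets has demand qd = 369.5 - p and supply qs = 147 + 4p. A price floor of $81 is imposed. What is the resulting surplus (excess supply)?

Equilibrium price would be p* = 44.5, so the floor at 81 binds.
At p = 81: qd = 288.5, qs = 471.
Surplus = 471 − 288.5 = 182.5.

Surplus = 182.5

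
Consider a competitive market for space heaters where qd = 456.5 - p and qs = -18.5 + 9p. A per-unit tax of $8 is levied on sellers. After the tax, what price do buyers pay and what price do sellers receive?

Buyers pay $54.7, sellers receive $46.7

Pre-tax equilibrium: p* = 47.5, q* = 409.
Tax on sellers shifts supply to qs = -18.5 + 9(p − 8) = -90.5 + 9p.
456.5 - p = -90.5 + 9p gives buyer price pb = 54.7; sellers receive ps = 54.7 − 8 = 46.7.
New quantity: q = 456.5 − 1(54.7) = 401.8.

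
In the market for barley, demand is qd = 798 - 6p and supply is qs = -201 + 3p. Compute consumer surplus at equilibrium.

Consumer surplus = 1452

Equilibrium: 798 - 6p = -201 + 3p gives p* = 111, q* = 132.
Demand choke price (qd = 0): p = 133.
CS = ½(133 − 111)(132) = 1452.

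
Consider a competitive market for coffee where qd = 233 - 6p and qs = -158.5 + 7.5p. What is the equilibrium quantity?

q* = 59

Set qd = qs: 233 - 6p = -158.5 + 7.5p.
391.5 = 13.5p, so p* = 29.
q* = 233 − 6(29) = 59.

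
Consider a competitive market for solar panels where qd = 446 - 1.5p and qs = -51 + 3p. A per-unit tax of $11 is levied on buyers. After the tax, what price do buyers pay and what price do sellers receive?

Buyers pay 1060/9, sellers receive 961/9

Pre-tax equilibrium: p* = 994/9, q* = 841/3.
Tax on buyers shifts demand to qd = 446 − 1.5(p + 11) = 429.5 - 1.5p.
429.5 - 1.5p = -51 + 3p gives seller price ps = 961/9; buyers pay pb = 961/9 + 11 = 1060/9.
New quantity: q = 446 − 1.5(1060/9) = 808/3.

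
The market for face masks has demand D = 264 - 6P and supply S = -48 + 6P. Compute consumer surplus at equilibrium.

Consumer surplus = 972

Equilibrium: 264 - 6P = -48 + 6P gives P* = 26, Q* = 108.
Demand choke price (D = 0): P = 44.
CS = ½(44 − 26)(108) = 972.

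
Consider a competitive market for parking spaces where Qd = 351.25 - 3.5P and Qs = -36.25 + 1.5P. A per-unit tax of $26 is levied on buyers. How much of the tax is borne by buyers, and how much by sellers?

Buyers bear $7.8, sellers bear $18.2

Pre-tax equilibrium: P* = 77.5, Q* = 80.
Tax on buyers shifts demand to Qd = 351.25 − 3.5(P + 26) = 260.25 - 3.5P.
260.25 - 3.5P = -36.25 + 1.5P gives seller price Ps = 59.3; buyers pay Pb = 59.3 + 26 = 85.3.
New quantity: Q = 351.25 − 3.5(85.3) = 52.7.
Buyer burden = 85.3 − 77.5 = 7.8; seller burden = 77.5 − 59.3 = 18.2.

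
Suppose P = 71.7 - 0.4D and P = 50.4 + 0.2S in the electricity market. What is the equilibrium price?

Set the two price expressions equal: 71.7 - 0.4Q = 50.4 + 0.2Q.
21.3 = 0.6Q, so Q* = 35.5.
P* = 71.7 − (0.4)(35.5) = 57.5.

P* = 57.5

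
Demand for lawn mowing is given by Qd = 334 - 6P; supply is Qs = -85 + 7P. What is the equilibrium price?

Set Qd = Qs: 334 - 6P = -85 + 7P.
419 = 13P, so P* = 419/13.
Q* = 334 − 6(419/13) = 1828/13.

P* = 419/13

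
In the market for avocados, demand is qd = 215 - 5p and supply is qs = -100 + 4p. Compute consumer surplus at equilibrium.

Equilibrium: 215 - 5p = -100 + 4p gives p* = 35, q* = 40.
Demand choke price (qd = 0): p = 43.
CS = ½(43 − 35)(40) = 160.

Consumer surplus = 160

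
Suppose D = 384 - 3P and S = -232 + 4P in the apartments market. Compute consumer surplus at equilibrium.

Consumer surplus = 2400

Equilibrium: 384 - 3P = -232 + 4P gives P* = 88, Q* = 120.
Demand choke price (D = 0): P = 128.
CS = ½(128 − 88)(120) = 2400.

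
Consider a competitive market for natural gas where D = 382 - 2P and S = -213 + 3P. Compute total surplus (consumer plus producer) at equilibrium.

Equilibrium: 382 - 2P = -213 + 3P gives P* = 119, Q* = 144.
Demand choke price: P = 191; supply starts at P = 71.
CS = ½(191 − 119)(144) = 5184; PS = ½(119 − 71)(144) = 3456.

Total surplus = 8640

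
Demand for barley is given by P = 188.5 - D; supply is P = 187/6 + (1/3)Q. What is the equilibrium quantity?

Q* = 118

Set the two price expressions equal: 188.5 - Q = 187/6 + (1/3)Q.
472/3 = (4/3)Q, so Q* = 118.
P* = 188.5 − (1)(118) = 70.5.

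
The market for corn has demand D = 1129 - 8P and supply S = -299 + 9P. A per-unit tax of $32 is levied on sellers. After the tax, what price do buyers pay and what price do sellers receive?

Buyers pay 1716/17, sellers receive 1172/17

Pre-tax equilibrium: P* = 84, Q* = 457.
Tax on sellers shifts supply to S = -299 + 9(P − 32) = -587 + 9P.
1129 - 8P = -587 + 9P gives buyer price Pb = 1716/17; sellers receive Ps = 1716/17 − 32 = 1172/17.
New quantity: Q = 1129 − 8(1716/17) = 5465/17.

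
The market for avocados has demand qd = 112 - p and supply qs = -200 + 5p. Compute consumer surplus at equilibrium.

Equilibrium: 112 - p = -200 + 5p gives p* = 52, q* = 60.
Demand choke price (qd = 0): p = 112.
CS = ½(112 − 52)(60) = 1800.

Consumer surplus = 1800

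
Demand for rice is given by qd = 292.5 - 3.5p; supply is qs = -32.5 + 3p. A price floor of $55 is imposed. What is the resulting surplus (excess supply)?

Equilibrium price would be p* = 50, so the floor at 55 binds.
At p = 55: qd = 100, qs = 132.5.
Surplus = 132.5 − 100 = 32.5.

Surplus = 32.5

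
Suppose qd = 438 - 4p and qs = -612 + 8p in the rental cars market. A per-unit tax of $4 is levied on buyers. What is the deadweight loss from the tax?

Pre-tax equilibrium: p* = 87.5, q* = 88.
Tax on buyers shifts demand to qd = 438 − 4(p + 4) = 422 - 4p.
422 - 4p = -612 + 8p gives seller price ps = 517/6; buyers pay pb = 517/6 + 4 = 541/6.
New quantity: q = 438 − 4(541/6) = 232/3.
DWL = ½ × 4 × (88 − 232/3) = 64/3.

Deadweight loss = 64/3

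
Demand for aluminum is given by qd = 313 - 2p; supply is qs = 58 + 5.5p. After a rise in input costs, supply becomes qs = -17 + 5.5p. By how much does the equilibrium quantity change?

Original equilibrium: p* = 34, q* = 245.
New equilibrium: 313 - 2p = -17 + 5.5p, so 330 = 7.5p and p' = 44; q' = 313 − 2(44) = 225.
Change in quantity: 225 − 245 = -20.

Δq = -20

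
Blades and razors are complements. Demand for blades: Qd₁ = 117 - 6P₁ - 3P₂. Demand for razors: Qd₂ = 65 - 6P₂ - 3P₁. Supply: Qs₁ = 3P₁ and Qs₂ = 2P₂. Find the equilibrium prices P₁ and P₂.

P₁ = 247/21, P₂ = 26/7

Market 1: 117 - 6P₁ - 3P₂ = 3P₁ → 9P₁ + 3P₂ = 117.
Market 2: 8P₂ + 3P₁ = 65.
Eliminating P₂: 8×(1) − 3×(2) gives 63P₁ = 741, so P₁ = 247/21.
Back-substitute into (2): P₂ = (65 − 3×247/21) / 8 = 26/7.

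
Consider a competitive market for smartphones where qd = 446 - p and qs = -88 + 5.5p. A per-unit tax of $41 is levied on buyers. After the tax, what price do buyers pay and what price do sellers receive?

Pre-tax equilibrium: p* = 1068/13, q* = 4730/13.
Tax on buyers shifts demand to qd = 446 − 1(p + 41) = 405 - p.
405 - p = -88 + 5.5p gives seller price ps = 986/13; buyers pay pb = 986/13 + 41 = 1519/13.
New quantity: q = 446 − 1(1519/13) = 4279/13.

Buyers pay 1519/13, sellers receive 986/13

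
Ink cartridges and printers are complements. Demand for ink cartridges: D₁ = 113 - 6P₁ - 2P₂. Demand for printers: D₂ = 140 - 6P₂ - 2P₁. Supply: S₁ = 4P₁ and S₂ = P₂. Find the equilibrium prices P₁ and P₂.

Market 1: 113 - 6P₁ - 2P₂ = 4P₁ → 10P₁ + 2P₂ = 113.
Market 2: 7P₂ + 2P₁ = 140.
Eliminating P₂: 7×(1) − 2×(2) gives 66P₁ = 511, so P₁ = 511/66.
Back-substitute into (2): P₂ = (140 − 2×511/66) / 7 = 587/33.

P₁ = 511/66, P₂ = 587/33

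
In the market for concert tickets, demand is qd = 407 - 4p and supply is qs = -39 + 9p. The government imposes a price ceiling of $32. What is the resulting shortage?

Equilibrium price would be p* = 446/13, so the ceiling at 32 binds.
At p = 32: qd = 407 − 4(32) = 279, qs = -39 + 9(32) = 249.
Shortage = 279 − 249 = 30.

Shortage = 30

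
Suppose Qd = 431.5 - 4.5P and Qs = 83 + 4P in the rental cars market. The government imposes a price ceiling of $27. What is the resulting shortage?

Equilibrium price would be P* = 41, so the ceiling at 27 binds.
At P = 27: Qd = 431.5 − 4.5(27) = 310, Qs = 83 + 4(27) = 191.
Shortage = 310 − 191 = 119.

Shortage = 119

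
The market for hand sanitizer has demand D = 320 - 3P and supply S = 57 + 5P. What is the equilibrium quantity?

Set D = S: 320 - 3P = 57 + 5P.
263 = 8P, so P* = 32.875.
Q* = 320 − 3(32.875) = 221.375.

Q* = 221.375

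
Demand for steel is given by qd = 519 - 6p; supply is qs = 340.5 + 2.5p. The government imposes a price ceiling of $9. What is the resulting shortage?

Shortage = 102

Equilibrium price would be p* = 21, so the ceiling at 9 binds.
At p = 9: qd = 519 − 6(9) = 465, qs = 340.5 + 2.5(9) = 363.
Shortage = 465 − 363 = 102.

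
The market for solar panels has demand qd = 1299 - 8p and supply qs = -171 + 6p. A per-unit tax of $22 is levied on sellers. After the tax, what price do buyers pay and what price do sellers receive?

Buyers pay 801/7, sellers receive 647/7

Pre-tax equilibrium: p* = 105, q* = 459.
Tax on sellers shifts supply to qs = -171 + 6(p − 22) = -303 + 6p.
1299 - 8p = -303 + 6p gives buyer price pb = 801/7; sellers receive ps = 801/7 − 22 = 647/7.
New quantity: q = 1299 − 8(801/7) = 2685/7.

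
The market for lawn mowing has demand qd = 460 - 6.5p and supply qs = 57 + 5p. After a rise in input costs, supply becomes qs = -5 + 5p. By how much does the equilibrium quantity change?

Δq = -806/23

Original equilibrium: p* = 806/23, q* = 5341/23.
New equilibrium: 460 - 6.5p = -5 + 5p, so 465 = 11.5p and p' = 930/23; q' = 460 − 6.5(930/23) = 4535/23.
Change in quantity: 4535/23 − 5341/23 = -806/23.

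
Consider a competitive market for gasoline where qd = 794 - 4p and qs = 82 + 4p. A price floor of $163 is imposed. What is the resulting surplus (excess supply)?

Surplus = 592

Equilibrium price would be p* = 89, so the floor at 163 binds.
At p = 163: qd = 142, qs = 734.
Surplus = 734 − 142 = 592.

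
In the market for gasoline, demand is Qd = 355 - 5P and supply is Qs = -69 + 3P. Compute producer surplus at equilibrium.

Producer surplus = 1350

Equilibrium: 355 - 5P = -69 + 3P gives P* = 53, Q* = 90.
Supply starts at P = 23 (where Qs = 0).
PS = ½(53 − 23)(90) = 1350.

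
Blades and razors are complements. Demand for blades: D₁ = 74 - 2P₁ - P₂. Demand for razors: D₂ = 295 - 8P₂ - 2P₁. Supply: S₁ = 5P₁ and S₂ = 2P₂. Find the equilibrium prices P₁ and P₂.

Market 1: 74 - 2P₁ - P₂ = 5P₁ → 7P₁ + P₂ = 74.
Market 2: 10P₂ + 2P₁ = 295.
Eliminating P₂: 10×(1) − 1×(2) gives 68P₁ = 445, so P₁ = 445/68.
Back-substitute into (2): P₂ = (295 − 2×445/68) / 10 = 1917/68.

P₁ = 445/68, P₂ = 1917/68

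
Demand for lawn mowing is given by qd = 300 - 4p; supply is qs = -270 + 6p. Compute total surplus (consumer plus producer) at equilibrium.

Total surplus = 1080

Equilibrium: 300 - 4p = -270 + 6p gives p* = 57, q* = 72.
Demand choke price: p = 75; supply starts at p = 45.
CS = ½(75 − 57)(72) = 648; PS = ½(57 − 45)(72) = 432.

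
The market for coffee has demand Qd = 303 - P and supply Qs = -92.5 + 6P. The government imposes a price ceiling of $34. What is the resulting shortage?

Equilibrium price would be P* = 56.5, so the ceiling at 34 binds.
At P = 34: Qd = 303 − 1(34) = 269, Qs = -92.5 + 6(34) = 111.5.
Shortage = 269 − 111.5 = 157.5.

Shortage = 157.5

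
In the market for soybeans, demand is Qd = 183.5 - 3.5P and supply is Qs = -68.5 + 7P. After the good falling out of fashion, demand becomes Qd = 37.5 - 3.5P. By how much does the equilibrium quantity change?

Original equilibrium: P* = 24, Q* = 99.5.
New equilibrium: 37.5 - 3.5P = -68.5 + 7P, so 106 = 10.5P and P' = 212/21; Q' = 37.5 − 3.5(212/21) = 13/6.
Change in quantity: 13/6 − 99.5 = -292/3.

ΔQ = -292/3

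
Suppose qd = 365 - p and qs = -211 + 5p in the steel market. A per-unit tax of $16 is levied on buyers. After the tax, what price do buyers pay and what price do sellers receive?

Pre-tax equilibrium: p* = 96, q* = 269.
Tax on buyers shifts demand to qd = 365 − 1(p + 16) = 349 - p.
349 - p = -211 + 5p gives seller price ps = 280/3; buyers pay pb = 280/3 + 16 = 328/3.
New quantity: q = 365 − 1(328/3) = 767/3.

Buyers pay 328/3, sellers receive 280/3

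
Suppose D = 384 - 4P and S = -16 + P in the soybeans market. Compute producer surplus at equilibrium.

Producer surplus = 2048

Equilibrium: 384 - 4P = -16 + P gives P* = 80, Q* = 64.
Supply starts at P = 16 (where S = 0).
PS = ½(80 − 16)(64) = 2048.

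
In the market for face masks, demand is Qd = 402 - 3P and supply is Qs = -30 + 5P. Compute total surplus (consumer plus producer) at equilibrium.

Equilibrium: 402 - 3P = -30 + 5P gives P* = 54, Q* = 240.
Demand choke price: P = 134; supply starts at P = 6.
CS = ½(134 − 54)(240) = 9600; PS = ½(54 − 6)(240) = 5760.

Total surplus = 15360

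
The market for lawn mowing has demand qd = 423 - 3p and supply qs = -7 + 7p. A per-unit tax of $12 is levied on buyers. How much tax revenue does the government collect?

Tax revenue = 3225.6

Pre-tax equilibrium: p* = 43, q* = 294.
Tax on buyers shifts demand to qd = 423 − 3(p + 12) = 387 - 3p.
387 - 3p = -7 + 7p gives seller price ps = 39.4; buyers pay pb = 39.4 + 12 = 51.4.
New quantity: q = 423 − 3(51.4) = 268.8.
Revenue = 12 × 268.8 = 3225.6.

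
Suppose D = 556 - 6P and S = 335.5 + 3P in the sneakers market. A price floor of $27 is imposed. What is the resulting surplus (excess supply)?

Surplus = 22.5

Equilibrium price would be P* = 24.5, so the floor at 27 binds.
At P = 27: D = 394, S = 416.5.
Surplus = 416.5 − 394 = 22.5.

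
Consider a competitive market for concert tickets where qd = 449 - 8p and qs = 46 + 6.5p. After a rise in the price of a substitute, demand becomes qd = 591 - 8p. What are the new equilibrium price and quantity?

Original equilibrium: p* = 806/29, q* = 6573/29.
New equilibrium: 591 - 8p = 46 + 6.5p, so 545 = 14.5p and p' = 1090/29; q' = 591 − 8(1090/29) = 8419/29.

p' = 1090/29, q' = 8419/29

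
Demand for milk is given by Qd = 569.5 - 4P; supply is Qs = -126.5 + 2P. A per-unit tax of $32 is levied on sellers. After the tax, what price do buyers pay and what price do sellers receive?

Pre-tax equilibrium: P* = 116, Q* = 105.5.
Tax on sellers shifts supply to Qs = -126.5 + 2(P − 32) = -190.5 + 2P.
569.5 - 4P = -190.5 + 2P gives buyer price Pb = 380/3; sellers receive Ps = 380/3 − 32 = 284/3.
New quantity: Q = 569.5 − 4(380/3) = 377/6.

Buyers pay 380/3, sellers receive 284/3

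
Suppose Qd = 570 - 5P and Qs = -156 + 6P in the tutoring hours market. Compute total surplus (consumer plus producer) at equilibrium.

Total surplus = 10560

Equilibrium: 570 - 5P = -156 + 6P gives P* = 66, Q* = 240.
Demand choke price: P = 114; supply starts at P = 26.
CS = ½(114 − 66)(240) = 5760; PS = ½(66 − 26)(240) = 4800.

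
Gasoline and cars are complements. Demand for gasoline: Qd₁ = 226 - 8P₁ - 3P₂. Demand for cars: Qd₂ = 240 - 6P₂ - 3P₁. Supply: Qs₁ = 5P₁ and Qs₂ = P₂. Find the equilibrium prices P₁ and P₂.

Market 1: 226 - 8P₁ - 3P₂ = 5P₁ → 13P₁ + 3P₂ = 226.
Market 2: 7P₂ + 3P₁ = 240.
Eliminating P₂: 7×(1) − 3×(2) gives 82P₁ = 862, so P₁ = 431/41.
Back-substitute into (2): P₂ = (240 − 3×431/41) / 7 = 1221/41.

P₁ = 431/41, P₂ = 1221/41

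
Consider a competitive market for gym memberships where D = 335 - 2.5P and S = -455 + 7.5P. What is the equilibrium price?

P* = 79

Set D = S: 335 - 2.5P = -455 + 7.5P.
790 = 10P, so P* = 79.
Q* = 335 − 2.5(79) = 137.5.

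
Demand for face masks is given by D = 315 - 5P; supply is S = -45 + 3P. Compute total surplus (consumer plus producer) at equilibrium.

Equilibrium: 315 - 5P = -45 + 3P gives P* = 45, Q* = 90.
Demand choke price: P = 63; supply starts at P = 15.
CS = ½(63 − 45)(90) = 810; PS = ½(45 − 15)(90) = 1350.

Total surplus = 2160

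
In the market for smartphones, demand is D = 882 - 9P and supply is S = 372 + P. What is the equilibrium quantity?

Set D = S: 882 - 9P = 372 + P.
510 = 10P, so P* = 51.
Q* = 882 − 9(51) = 423.

Q* = 423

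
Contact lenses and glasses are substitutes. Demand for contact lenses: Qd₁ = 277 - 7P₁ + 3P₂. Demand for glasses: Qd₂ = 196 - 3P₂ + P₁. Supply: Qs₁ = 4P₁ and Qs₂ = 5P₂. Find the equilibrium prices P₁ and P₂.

Market 1: 277 - 7P₁ + 3P₂ = 4P₁ → 11P₁ - 3P₂ = 277.
Market 2: 8P₂ - P₁ = 196.
Eliminating P₂: 8×(1) + 3×(2) gives 85P₁ = 2804, so P₁ = 2804/85.
Back-substitute into (2): P₂ = (196 + 1×2804/85) / 8 = 2433/85.

P₁ = 2804/85, P₂ = 2433/85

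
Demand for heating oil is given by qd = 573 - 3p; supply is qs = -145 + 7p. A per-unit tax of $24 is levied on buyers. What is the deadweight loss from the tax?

Pre-tax equilibrium: p* = 71.8, q* = 357.6.
Tax on buyers shifts demand to qd = 573 − 3(p + 24) = 501 - 3p.
501 - 3p = -145 + 7p gives seller price ps = 64.6; buyers pay pb = 64.6 + 24 = 88.6.
New quantity: q = 573 − 3(88.6) = 307.2.
DWL = ½ × 24 × (357.6 − 307.2) = 604.8.

Deadweight loss = 604.8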